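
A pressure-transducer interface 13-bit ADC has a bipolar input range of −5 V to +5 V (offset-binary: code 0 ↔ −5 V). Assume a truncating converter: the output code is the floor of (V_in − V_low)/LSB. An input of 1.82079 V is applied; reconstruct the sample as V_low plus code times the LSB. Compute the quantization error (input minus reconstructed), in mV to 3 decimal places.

LSB = 10/2^13 = 1.221 mV.
(1.82079 − (−5))/0.0012207 = 5587.5912; ⌊·⌋ gives code 5587.
V_rec = (−5) + 5587·0.0012207 = 1.8200684 V.
Error = 1.82079 − 1.8200684 = 0.000721641 V = 0.722 mV.

0.722 mV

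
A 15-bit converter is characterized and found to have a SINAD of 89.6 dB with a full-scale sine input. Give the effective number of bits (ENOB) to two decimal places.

ENOB = (SINAD − 1.76) / 6.02 = (89.6 − 1.76)/6.02 = 14.591.

14.59 bits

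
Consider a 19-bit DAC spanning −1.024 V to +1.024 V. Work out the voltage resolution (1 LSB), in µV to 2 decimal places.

3.91 µV

Full-scale span = 2.048 V.
LSB = 2.048 / 2^19 = 2.048 / 524288 = 3.90625e-06 V = 3.91 µV.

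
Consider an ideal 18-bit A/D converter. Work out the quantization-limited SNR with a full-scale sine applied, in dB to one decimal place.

SNR ≈ 6.02·N + 1.76 dB = 6.02·18 + 1.76 = 110.12 dB.

110.1 dB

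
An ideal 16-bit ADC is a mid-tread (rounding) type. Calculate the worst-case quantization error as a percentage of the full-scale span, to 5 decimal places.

0.00076 %

Rounding → worst-case error = ½ LSB = V_FS/2^17, so 100/131072 = 0.000762939 % of full scale.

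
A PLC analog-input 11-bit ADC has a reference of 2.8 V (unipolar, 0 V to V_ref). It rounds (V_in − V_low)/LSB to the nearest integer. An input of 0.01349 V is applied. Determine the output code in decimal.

With 2048 levels over 2.8 V, one step is 1.367 mV.
(0.01349 − 0) / 0.00136719 = 9.867 LSBs.
Round → code 10.

code 10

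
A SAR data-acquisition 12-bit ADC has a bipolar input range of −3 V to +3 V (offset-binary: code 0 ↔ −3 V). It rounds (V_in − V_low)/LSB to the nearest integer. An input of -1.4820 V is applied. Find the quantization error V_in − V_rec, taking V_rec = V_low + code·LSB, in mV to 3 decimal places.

LSB = 6/2^12 = 1.465 mV.
(V_in − V_low)/LSB = (-1.4820 − (−3))/0.00146484 = 1036.2880 → code 1036 (round).
Code 1036 maps back to (−3) + 1036×0.00146484 V = -1.4824219 V.
V_in − V_rec = 0.000421875 V = 0.422 mV.

0.422 mV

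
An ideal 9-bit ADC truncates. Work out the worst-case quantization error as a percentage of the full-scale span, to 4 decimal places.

0.1953 %

Truncating → worst-case error = 1 LSB = V_FS/2^9, so 100/512 = 0.195312 % of full scale.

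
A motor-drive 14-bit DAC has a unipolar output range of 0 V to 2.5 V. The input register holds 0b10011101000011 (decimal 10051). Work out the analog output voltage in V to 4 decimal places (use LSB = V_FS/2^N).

LSB = 2.5 V / 2^14 = 152.59 µV.
Code 0b10011101000011 = 10051 decimal.
V_out = 0 + 10051 × 0.000152588 V = 1.53366 V.

1.5337 V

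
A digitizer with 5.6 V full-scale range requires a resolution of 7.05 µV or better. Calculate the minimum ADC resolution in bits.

Number of steps required ≥ 5.6 V / 7.05 µV = 794326.24.
Need 2^N ≥ 794326.24; 2^19 = 524288, 2^20 = 1048576.
Minimum N = 20.

20 bits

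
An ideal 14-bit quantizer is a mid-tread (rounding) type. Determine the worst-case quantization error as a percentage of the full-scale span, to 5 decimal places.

Rounding → worst-case error = ½ LSB = V_FS/2^15, so 100/32768 = 0.00305176 % of full scale.

0.00305 %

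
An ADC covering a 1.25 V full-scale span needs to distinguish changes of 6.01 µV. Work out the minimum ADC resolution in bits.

18 bits

Number of steps required ≥ 1.25 V / 6.01 µV = 207986.69.
Need 2^N ≥ 207986.69; 2^17 = 131072, 2^18 = 262144.
Minimum N = 18.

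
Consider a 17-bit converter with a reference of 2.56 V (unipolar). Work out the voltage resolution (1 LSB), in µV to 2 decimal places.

19.53 µV

Full-scale span = 2.56 V.
LSB = 2.56 / 2^17 = 2.56 / 131072 = 1.95313e-05 V = 19.53 µV.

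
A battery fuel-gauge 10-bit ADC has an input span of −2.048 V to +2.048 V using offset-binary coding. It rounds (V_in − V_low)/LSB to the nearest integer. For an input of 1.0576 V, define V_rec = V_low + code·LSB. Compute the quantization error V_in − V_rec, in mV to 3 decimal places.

LSB = 4.096/2^10 = 4.000 mV.
(V_in − V_low)/LSB = (1.0576 − (−2.048))/0.004 = 776.4000 → code 776 (round).
V_rec = (−2.048) + 776·0.004 = 1.056 V.
Error = 1.0576 − 1.056 = 0.0016 V = 1.600 mV.

1.600 mV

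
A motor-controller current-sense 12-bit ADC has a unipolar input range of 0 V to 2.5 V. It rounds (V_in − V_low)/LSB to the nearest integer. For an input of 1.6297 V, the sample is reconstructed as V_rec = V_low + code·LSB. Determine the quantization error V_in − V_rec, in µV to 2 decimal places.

LSB = 2.5/2^12 = 0.610 mV.
(V_in − V_low)/LSB = (1.6297 − 0)/0.000610352 = 2670.1005 → code 2670 (round).
V_rec = 0 + 2670·0.000610352 = 1.6296387 V.
Error = 1.6297 − 1.6296387 = 6.13281e-05 V = 61.33 µV.

61.33 µV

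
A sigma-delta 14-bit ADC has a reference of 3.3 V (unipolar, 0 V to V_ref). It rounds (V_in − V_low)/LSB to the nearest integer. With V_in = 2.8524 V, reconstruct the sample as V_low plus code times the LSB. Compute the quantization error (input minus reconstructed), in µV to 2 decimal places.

-53.61 µV

One LSB is 3.3 V / 16384 = 201.42 µV.
(2.8524 − 0)/0.000201416 = 14161.7338; round gives code 14162.
Reconstructed: 2.8524536 V.
Difference: -5.36133e-05 V → -53.61 µV.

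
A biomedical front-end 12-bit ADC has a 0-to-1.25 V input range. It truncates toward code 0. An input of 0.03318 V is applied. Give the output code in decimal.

Full-scale span = 1.25 V; LSB = 1.25/2^12 = 305.18 µV.
Input sits at 108.724 steps above V_low.
⌊·⌋(108.724) = 108.

code 108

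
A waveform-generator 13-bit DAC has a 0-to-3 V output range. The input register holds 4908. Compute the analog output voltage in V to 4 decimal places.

LSB = 3 V / 2^13 = 366.21 µV.
V_out = 0 + 4908 × 0.000366211 V = 1.79736 V.

1.7974 V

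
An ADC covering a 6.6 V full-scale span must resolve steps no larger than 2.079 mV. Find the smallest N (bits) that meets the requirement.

12 bits

Number of steps required ≥ 6.6 V / 2.079 mV = 3174.60.
Need 2^N ≥ 3174.60; 2^11 = 2048, 2^12 = 4096.
Minimum N = 12.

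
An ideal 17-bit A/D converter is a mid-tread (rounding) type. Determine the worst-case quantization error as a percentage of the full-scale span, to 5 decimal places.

Rounding → worst-case error = ½ LSB = V_FS/2^18, so 100/262144 = 0.00038147 % of full scale.

0.00038 %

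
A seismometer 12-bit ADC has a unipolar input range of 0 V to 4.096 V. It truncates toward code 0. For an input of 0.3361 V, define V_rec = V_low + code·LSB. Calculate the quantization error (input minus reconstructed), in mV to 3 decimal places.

0.100 mV

Step size: 4.096 V ÷ 2^12 = 1.000 mV.
(V_in − V_low)/LSB = (0.3361 − 0)/0.001 = 336.1000 → code 336 (floor).
V_rec = 0 + 336·0.001 = 0.336 V.
V_in − V_rec = 0.0001 V = 0.100 mV.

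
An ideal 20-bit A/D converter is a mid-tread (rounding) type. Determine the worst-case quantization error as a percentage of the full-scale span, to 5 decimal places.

0.00005 %

Rounding → worst-case error = ½ LSB = V_FS/2^21, so 100/2097152 = 4.76837e-05 % of full scale.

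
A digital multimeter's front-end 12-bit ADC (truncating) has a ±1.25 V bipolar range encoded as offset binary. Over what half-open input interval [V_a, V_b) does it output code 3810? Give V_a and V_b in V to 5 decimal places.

[1.07544 V, 1.07605 V)

LSB = 2.5/2^12 = 0.610 mV.
V_a = V_low + 3810·LSB = 1.07544 V; V_b = V_low + 3811·LSB = 1.07605 V.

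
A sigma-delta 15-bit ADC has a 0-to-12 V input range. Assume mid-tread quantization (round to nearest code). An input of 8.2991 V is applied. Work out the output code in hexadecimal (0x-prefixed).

code 0x5886 (decimal 22662)

Full-scale span = 12 V; LSB = 12/2^15 = 366.21 µV.
Input sits at 22662.076 steps above V_low.
Round → code 22662.
In hexadecimal (0x-prefixed): 0x5886.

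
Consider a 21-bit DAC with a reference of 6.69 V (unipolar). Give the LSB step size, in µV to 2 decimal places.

3.19 µV

Full-scale span = 6.69 V.
LSB = 6.69 / 2^21 = 6.69 / 2097152 = 3.19004e-06 V = 3.19 µV.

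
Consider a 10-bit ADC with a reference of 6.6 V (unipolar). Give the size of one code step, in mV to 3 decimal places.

Full-scale span = 6.6 V.
LSB = 6.6 / 2^10 = 6.6 / 1024 = 0.00644531 V = 6.445 mV.

6.445 mV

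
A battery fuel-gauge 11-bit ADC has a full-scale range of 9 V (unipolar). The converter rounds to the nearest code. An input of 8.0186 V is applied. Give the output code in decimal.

With 2048 levels over 9 V, one step is 4.395 mV.
(8.0186 − 0) / 0.00439453 = 1824.677 LSBs.
Round → code 1825.

code 1825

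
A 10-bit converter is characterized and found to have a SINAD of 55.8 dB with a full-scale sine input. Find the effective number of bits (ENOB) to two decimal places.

ENOB = (SINAD − 1.76) / 6.02 = (55.8 − 1.76)/6.02 = 8.977.

8.98 bits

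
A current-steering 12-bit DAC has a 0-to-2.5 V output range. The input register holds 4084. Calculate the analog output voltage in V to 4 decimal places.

2.4927 V

LSB = 2.5 V / 2^12 = 0.610 mV.
V_out = 0 + 4084 × 0.000610352 V = 2.49268 V.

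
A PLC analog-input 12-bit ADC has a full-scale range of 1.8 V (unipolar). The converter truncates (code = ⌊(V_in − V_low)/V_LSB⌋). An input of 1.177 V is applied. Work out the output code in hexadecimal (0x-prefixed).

code 0xA76 (decimal 2678)

LSB = 1.8 V / 4096 = 439.45 µV.
Input sits at 2678.329 steps above V_low.
Floor → code 2678.
In hexadecimal (0x-prefixed): 0xA76.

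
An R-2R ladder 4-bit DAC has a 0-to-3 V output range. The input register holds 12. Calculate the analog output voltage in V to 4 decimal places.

LSB = 3 V / 2^4 = 187.500 mV.
V_out = 0 + 12 × 0.1875 V = 2.25 V.

2.2500 V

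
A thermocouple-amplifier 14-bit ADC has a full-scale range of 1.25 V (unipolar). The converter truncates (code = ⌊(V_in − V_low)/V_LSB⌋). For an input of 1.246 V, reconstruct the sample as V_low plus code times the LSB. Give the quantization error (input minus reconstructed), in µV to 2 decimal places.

43.58 µV

One LSB is 1.25 V / 16384 = 76.29 µV.
(1.246 − 0)/7.62939e-05 = 16331.5712; ⌊·⌋ gives code 16331.
Reconstructed: 1.2459564 V.
Error = 1.246 − 1.2459564 = 4.35791e-05 V = 43.58 µV.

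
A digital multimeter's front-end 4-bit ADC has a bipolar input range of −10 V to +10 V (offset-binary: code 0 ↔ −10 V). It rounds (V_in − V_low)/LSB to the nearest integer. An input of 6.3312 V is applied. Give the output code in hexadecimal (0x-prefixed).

LSB = 20 V / 16 = 1.2500 V.
(V_in − V_low)/LSB = (6.3312 − (−10)) / 1.25 = 13.065.
Round → code 13.
In hexadecimal (0x-prefixed): 0xD.

code 0xD (decimal 13)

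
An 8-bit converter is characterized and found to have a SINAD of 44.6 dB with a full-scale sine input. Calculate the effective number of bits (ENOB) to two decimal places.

ENOB = (SINAD − 1.76) / 6.02 = (44.6 − 1.76)/6.02 = 7.116.

7.12 bits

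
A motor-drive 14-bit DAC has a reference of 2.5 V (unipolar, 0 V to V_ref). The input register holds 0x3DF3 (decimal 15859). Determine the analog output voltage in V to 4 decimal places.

2.4199 V

LSB = 2.5 V / 2^14 = 152.59 µV.
Code 0x3DF3 = 15859 decimal.
V_out = 0 + 15859 × 0.000152588 V = 2.41989 V.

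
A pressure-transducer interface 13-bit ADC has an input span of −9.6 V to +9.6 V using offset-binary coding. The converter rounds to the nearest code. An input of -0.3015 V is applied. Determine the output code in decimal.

code 3967

Full-scale span = 19.2 V; LSB = 19.2/2^13 = 2.344 mV.
(V_in − V_low)/LSB = (-0.3015 − (−9.6)) / 0.00234375 = 3967.360.
Round → code 3967.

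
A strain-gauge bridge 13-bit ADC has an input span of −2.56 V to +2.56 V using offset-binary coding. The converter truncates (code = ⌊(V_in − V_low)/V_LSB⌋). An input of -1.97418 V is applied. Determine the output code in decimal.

code 937

With 8192 levels over 5.12 V, one step is 0.625 mV.
(V_in − V_low)/LSB = (-1.97418 − (−2.56)) / 0.000625 = 937.312.
⌊·⌋(937.312) = 937.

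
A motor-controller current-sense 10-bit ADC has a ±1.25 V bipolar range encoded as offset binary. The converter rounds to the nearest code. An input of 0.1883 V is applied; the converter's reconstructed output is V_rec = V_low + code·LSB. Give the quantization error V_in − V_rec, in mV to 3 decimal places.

One LSB is 2.5 V / 1024 = 2.441 mV.
Scaled input = 589.1277 LSBs, so code = 589.
V_rec = (−1.25) + 589·0.00244141 = 0.18798828 V.
Error = 0.1883 − 0.18798828 = 0.000311719 V = 0.312 mV.

0.312 mV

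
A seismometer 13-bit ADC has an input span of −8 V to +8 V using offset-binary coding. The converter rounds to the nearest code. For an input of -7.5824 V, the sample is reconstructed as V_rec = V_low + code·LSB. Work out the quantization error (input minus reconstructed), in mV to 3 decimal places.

-0.369 mV

Step size: 16 V ÷ 2^13 = 1.953 mV.
(-7.5824 − (−8))/0.00195312 = 213.8112; round gives code 214.
Reconstructed: -7.5820312 V.
Difference: -0.00036875 V → -0.369 mV.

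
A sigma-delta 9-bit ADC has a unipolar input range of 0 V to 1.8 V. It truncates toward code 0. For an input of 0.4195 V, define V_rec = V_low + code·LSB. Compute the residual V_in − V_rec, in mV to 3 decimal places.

LSB = 1.8/2^9 = 3.516 mV.
(0.4195 − 0)/0.00351563 = 119.3244; ⌊·⌋ gives code 119.
V_rec = 0 + 119·0.00351563 = 0.41835937 V.
V_in − V_rec = 0.00114062 V = 1.141 mV.

1.141 mV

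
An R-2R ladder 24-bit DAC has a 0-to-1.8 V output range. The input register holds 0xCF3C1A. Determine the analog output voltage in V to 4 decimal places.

1.4571 V

LSB = 1.8 V / 2^24 = 0.11 µV.
Code 0xCF3C1A = 13581338 decimal.
V_out = 0 + 13581338 × 1.07288e-07 V = 1.45712 V.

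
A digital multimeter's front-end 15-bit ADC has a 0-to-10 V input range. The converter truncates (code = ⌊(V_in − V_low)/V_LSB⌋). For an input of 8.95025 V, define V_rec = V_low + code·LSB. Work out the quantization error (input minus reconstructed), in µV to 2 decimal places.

54.69 µV

Step size: 10 V ÷ 2^15 = 305.18 µV.
(V_in − V_low)/LSB = (8.95025 − 0)/0.000305176 = 29328.1792 → code 29328 (floor).
Reconstructed: 8.9501953 V.
Difference: 5.46875e-05 V → 54.69 µV.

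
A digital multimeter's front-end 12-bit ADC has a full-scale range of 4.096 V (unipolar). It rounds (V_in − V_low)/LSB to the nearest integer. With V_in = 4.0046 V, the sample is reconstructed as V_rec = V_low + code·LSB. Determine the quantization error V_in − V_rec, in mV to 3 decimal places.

-0.400 mV

Step size: 4.096 V ÷ 2^12 = 1.000 mV.
(V_in − V_low)/LSB = (4.0046 − 0)/0.001 = 4004.6000 → code 4005 (round).
V_rec = 0 + 4005·0.001 = 4.005 V.
Error = 4.0046 − 4.005 = -0.0004 V = -0.400 mV.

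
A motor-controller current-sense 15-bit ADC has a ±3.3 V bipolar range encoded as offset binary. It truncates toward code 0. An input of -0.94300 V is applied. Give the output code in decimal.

With 32768 levels over 6.6 V, one step is 201.42 µV.
Input sits at 11702.148 steps above V_low.
⌊·⌋(11702.148) = 11702.

code 11702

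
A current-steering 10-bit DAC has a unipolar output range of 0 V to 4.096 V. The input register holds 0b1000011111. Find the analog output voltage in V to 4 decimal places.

2.1720 V

LSB = 4.096 V / 2^10 = 4.000 mV.
Code 0b1000011111 = 543 decimal.
V_out = 0 + 543 × 0.004 V = 2.172 V.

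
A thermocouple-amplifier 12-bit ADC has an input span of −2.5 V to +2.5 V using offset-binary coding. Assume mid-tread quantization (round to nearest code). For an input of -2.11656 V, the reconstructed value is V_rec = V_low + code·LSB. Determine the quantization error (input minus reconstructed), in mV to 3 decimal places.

0.139 mV

One LSB is 5 V / 4096 = 1.221 mV.
Scaled input = 314.1140 LSBs, so code = 314.
V_rec = (−2.5) + 314·0.0012207 = -2.1166992 V.
Difference: 0.000139219 V → 0.139 mV.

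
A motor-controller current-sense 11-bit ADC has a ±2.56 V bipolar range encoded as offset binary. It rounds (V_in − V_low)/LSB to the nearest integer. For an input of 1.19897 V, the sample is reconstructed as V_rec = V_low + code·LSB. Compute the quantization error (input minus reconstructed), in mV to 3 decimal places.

-1.030 mV

LSB = 5.12/2^11 = 2.500 mV.
(1.19897 − (−2.56))/0.0025 = 1503.5880; round gives code 1504.
Reconstructed: 1.2 V.
Difference: -0.00103 V → -1.030 mV.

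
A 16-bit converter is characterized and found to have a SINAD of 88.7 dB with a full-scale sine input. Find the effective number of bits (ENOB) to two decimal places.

14.44 bits

ENOB = (SINAD − 1.76) / 6.02 = (88.7 − 1.76)/6.02 = 14.442.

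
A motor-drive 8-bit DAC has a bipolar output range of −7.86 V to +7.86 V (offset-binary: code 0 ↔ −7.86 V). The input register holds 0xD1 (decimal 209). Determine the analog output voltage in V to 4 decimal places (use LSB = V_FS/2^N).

LSB = 15.72 V / 2^8 = 61.406 mV.
Code 0xD1 = 209 decimal.
V_out = (−7.86) + 209 × 0.0614063 V = 4.97391 V.

4.9739 V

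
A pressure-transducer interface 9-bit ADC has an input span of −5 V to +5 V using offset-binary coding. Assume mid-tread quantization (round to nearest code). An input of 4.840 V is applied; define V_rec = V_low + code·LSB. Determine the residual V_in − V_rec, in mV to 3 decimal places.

-3.750 mV

LSB = 10/2^9 = 19.531 mV.
(4.840 − (−5))/0.0195312 = 503.8080; round gives code 504.
V_rec = (−5) + 504·0.0195312 = 4.84375 V.
Error = 4.840 − 4.84375 = -0.00375 V = -3.750 mV.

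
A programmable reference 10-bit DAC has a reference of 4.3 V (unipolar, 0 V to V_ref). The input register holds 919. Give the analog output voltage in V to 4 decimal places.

3.8591 V

LSB = 4.3 V / 2^10 = 4.199 mV.
V_out = 0 + 919 × 0.00419922 V = 3.85908 V.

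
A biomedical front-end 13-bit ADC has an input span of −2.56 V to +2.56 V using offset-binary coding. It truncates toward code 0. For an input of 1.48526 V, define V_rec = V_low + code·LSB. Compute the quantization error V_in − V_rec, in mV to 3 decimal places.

Step size: 5.12 V ÷ 2^13 = 0.625 mV.
(V_in − V_low)/LSB = (1.48526 − (−2.56))/0.000625 = 6472.4160 → code 6472 (floor).
Code 6472 maps back to (−2.56) + 6472×0.000625 V = 1.485 V.
V_in − V_rec = 0.00026 V = 0.260 mV.

0.260 mV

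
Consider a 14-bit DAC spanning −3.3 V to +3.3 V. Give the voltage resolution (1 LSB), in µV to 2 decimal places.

402.83 µV

Full-scale span = 6.6 V.
LSB = 6.6 / 2^14 = 6.6 / 16384 = 0.000402832 V = 402.83 µV.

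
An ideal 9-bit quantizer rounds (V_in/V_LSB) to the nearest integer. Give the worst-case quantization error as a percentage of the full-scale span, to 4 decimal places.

0.0977 %

Rounding → worst-case error = ½ LSB = V_FS/2^10, so 100/1024 = 0.0976562 % of full scale.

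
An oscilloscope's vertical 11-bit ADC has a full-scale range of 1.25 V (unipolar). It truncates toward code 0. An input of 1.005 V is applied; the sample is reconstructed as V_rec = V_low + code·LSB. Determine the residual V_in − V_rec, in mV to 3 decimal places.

0.361 mV

One LSB is 1.25 V / 2048 = 0.610 mV.
(V_in − V_low)/LSB = (1.005 − 0)/0.000610352 = 1646.5920 → code 1646 (floor).
V_rec = 0 + 1646·0.000610352 = 1.0046387 V.
V_in − V_rec = 0.000361328 V = 0.361 mV.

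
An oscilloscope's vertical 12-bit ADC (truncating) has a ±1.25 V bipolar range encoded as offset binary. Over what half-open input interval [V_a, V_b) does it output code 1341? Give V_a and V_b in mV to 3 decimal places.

LSB = 2.5/2^12 = 0.610 mV.
V_a = V_low + 1341·LSB = -0.431519 V; V_b = V_low + 1342·LSB = -0.430908 V.

[-431.519 mV, -430.908 mV)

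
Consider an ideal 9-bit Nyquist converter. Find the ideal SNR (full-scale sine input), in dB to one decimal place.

55.9 dB

SNR ≈ 6.02·N + 1.76 dB = 6.02·9 + 1.76 = 55.94 dB.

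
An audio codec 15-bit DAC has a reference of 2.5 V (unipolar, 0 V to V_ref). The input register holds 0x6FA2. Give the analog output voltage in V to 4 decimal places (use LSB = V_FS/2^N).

2.1803 V

LSB = 2.5 V / 2^15 = 76.29 µV.
Code 0x6FA2 = 28578 decimal.
V_out = 0 + 28578 × 7.62939e-05 V = 2.18033 V.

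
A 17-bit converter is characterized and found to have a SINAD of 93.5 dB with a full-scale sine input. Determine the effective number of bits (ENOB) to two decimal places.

ENOB = (SINAD − 1.76) / 6.02 = (93.5 − 1.76)/6.02 = 15.239.

15.24 bits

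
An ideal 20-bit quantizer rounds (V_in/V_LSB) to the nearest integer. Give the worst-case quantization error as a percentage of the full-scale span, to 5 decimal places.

0.00005 %

Rounding → worst-case error = ½ LSB = V_FS/2^21, so 100/2097152 = 4.76837e-05 % of full scale.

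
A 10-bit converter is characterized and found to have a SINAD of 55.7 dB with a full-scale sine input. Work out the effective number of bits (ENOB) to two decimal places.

ENOB = (SINAD − 1.76) / 6.02 = (55.7 − 1.76)/6.02 = 8.960.

8.96 bits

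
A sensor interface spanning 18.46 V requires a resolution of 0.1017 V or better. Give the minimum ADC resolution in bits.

8 bits

Number of steps required ≥ 18.46 V / 0.1017 V = 181.51.
Need 2^N ≥ 181.51; 2^7 = 128, 2^8 = 256.
Minimum N = 8.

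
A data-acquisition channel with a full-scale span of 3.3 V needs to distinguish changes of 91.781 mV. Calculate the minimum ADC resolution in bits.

6 bits

Number of steps required ≥ 3.3 V / 91.781 mV = 35.96.
Need 2^N ≥ 35.96; 2^5 = 32, 2^6 = 64.
Minimum N = 6.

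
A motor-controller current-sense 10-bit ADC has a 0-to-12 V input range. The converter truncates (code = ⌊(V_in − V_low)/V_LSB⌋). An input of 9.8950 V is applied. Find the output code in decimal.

code 844

With 1024 levels over 12 V, one step is 11.719 mV.
(9.8950 − 0) / 0.0117188 = 844.373 LSBs.
So the output code is 844.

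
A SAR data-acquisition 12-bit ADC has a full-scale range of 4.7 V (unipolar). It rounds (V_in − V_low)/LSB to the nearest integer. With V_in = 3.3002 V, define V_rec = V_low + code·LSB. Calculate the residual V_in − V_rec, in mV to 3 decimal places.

Step size: 4.7 V ÷ 2^12 = 1.147 mV.
Scaled input = 2876.0892 LSBs, so code = 2876.
Code 2876 maps back to 0 + 2876×0.00114746 V = 3.3000977 V.
V_in − V_rec = 0.000102344 V = 0.102 mV.

0.102 mV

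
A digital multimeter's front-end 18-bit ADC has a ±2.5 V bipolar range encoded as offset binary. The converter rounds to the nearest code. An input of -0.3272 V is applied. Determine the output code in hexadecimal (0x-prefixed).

code 0x1BCFD (decimal 113917)

Full-scale span = 5 V; LSB = 5/2^18 = 19.07 µV.
(V_in − V_low)/LSB = (-0.3272 − (−2.5)) / 1.90735e-05 = 113917.297.
So the output code is 113917.
In hexadecimal (0x-prefixed): 0x1BCFD.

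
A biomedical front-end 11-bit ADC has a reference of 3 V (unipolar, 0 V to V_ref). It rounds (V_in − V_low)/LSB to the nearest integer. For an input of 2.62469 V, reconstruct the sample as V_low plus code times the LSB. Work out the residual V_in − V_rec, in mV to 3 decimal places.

LSB = 3/2^11 = 1.465 mV.
(2.62469 − 0)/0.00146484 = 1791.7884; round gives code 1792.
Code 1792 maps back to 0 + 1792×0.00146484 V = 2.625 V.
V_in − V_rec = -0.00031 V = -0.310 mV.

-0.310 mV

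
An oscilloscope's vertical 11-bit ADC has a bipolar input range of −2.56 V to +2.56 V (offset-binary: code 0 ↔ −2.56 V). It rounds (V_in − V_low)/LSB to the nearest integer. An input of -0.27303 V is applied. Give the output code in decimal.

Full-scale span = 5.12 V; LSB = 5.12/2^11 = 2.500 mV.
(V_in − V_low)/LSB = (-0.27303 − (−2.56)) / 0.0025 = 914.788.
round(914.788) = 915.

code 915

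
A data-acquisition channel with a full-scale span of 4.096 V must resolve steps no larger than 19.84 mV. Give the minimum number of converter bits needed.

Number of steps required ≥ 4.096 V / 19.84 mV = 206.45.
Need 2^N ≥ 206.45; 2^7 = 128, 2^8 = 256.
Minimum N = 8.

8 bits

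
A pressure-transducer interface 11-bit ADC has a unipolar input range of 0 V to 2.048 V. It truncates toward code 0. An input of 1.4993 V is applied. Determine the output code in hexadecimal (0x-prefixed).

code 0x5DB (decimal 1499)

With 2048 levels over 2.048 V, one step is 1.000 mV.
Input sits at 1499.300 steps above V_low.
Floor → code 1499.
In hexadecimal (0x-prefixed): 0x5DB.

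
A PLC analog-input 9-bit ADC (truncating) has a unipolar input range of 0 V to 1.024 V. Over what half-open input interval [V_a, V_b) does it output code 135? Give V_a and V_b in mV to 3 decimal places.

[270.000 mV, 272.000 mV)

LSB = 1.024/2^9 = 2.000 mV.
V_a = V_low + 135·LSB = 0.27 V; V_b = V_low + 136·LSB = 0.272 V.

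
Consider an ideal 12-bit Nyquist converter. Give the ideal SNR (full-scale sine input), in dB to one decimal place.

SNR ≈ 6.02·N + 1.76 dB = 6.02·12 + 1.76 = 74.00 dB.

74.0 dB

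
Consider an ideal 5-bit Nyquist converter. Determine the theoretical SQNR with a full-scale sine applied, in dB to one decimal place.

31.9 dB

SNR ≈ 6.02·N + 1.76 dB = 6.02·5 + 1.76 = 31.86 dB.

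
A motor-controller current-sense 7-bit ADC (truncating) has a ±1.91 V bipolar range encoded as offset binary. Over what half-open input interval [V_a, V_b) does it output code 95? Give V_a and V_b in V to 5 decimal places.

LSB = 3.82/2^7 = 29.844 mV.
V_a = V_low + 95·LSB = 0.925156 V; V_b = V_low + 96·LSB = 0.955 V.

[0.92516 V, 0.95500 V)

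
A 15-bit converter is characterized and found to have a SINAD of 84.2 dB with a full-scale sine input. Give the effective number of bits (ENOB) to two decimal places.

13.69 bits

ENOB = (SINAD − 1.76) / 6.02 = (84.2 − 1.76)/6.02 = 13.694.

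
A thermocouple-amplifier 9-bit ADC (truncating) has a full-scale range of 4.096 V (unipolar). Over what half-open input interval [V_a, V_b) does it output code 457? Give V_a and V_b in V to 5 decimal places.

[3.65600 V, 3.66400 V)

LSB = 4.096/2^9 = 8.000 mV.
V_a = V_low + 457·LSB = 3.656 V; V_b = V_low + 458·LSB = 3.664 V.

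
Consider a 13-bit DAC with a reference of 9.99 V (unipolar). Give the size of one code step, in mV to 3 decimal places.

1.219 mV

Full-scale span = 9.99 V.
LSB = 9.99 / 2^13 = 9.99 / 8192 = 0.00121948 V = 1.219 mV.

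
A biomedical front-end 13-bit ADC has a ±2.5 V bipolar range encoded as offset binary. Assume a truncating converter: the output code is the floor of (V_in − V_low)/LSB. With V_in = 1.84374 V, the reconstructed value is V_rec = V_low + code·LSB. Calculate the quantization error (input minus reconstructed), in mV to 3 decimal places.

0.478 mV

LSB = 5/2^13 = 0.610 mV.
(1.84374 − (−2.5))/0.000610352 = 7116.7836; ⌊·⌋ gives code 7116.
Code 7116 maps back to (−2.5) + 7116×0.000610352 V = 1.8432617 V.
V_in − V_rec = 0.000478281 V = 0.478 mV.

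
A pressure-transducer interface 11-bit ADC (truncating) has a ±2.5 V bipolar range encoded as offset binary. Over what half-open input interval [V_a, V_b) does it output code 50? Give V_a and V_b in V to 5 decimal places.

LSB = 5/2^11 = 2.441 mV.
V_a = V_low + 50·LSB = -2.37793 V; V_b = V_low + 51·LSB = -2.37549 V.

[-2.37793 V, -2.37549 V)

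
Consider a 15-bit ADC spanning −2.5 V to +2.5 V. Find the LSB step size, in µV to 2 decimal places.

Full-scale span = 5 V.
LSB = 5 / 2^15 = 5 / 32768 = 0.000152588 V = 152.59 µV.

152.59 µV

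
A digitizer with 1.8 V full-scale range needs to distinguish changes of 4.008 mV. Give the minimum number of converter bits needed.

Number of steps required ≥ 1.8 V / 4.008 mV = 449.10.
Need 2^N ≥ 449.10; 2^8 = 256, 2^9 = 512.
Minimum N = 9.

9 bits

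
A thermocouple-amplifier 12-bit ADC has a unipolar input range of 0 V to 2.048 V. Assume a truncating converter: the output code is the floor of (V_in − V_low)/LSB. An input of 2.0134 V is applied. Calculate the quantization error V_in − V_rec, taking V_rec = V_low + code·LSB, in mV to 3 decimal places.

0.400 mV

Step size: 2.048 V ÷ 2^12 = 0.500 mV.
(V_in − V_low)/LSB = (2.0134 − 0)/0.0005 = 4026.8000 → code 4026 (floor).
V_rec = 0 + 4026·0.0005 = 2.013 V.
Error = 2.0134 − 2.013 = 0.0004 V = 0.400 mV.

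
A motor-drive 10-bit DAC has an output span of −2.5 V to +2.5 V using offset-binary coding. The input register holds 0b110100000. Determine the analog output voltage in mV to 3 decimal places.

LSB = 5 V / 2^10 = 4.883 mV.
Code 0b110100000 = 416 decimal.
V_out = (−2.5) + 416 × 0.00488281 V = -0.46875 V.
= -468.750 mV.

-468.750 mV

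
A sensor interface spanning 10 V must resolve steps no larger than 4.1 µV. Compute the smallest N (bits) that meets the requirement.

22 bits

Number of steps required ≥ 10 V / 4.1 µV = 2439024.39.
Need 2^N ≥ 2439024.39; 2^21 = 2097152, 2^22 = 4194304.
Minimum N = 22.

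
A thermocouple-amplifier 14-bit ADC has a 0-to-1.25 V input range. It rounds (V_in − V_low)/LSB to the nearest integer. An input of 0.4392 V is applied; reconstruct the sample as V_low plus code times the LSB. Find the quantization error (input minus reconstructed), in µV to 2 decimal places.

One LSB is 1.25 V / 16384 = 76.29 µV.
(0.4392 − 0)/7.62939e-05 = 5756.6822; round gives code 5757.
V_rec = 0 + 5757·7.62939e-05 = 0.43922424 V.
Error = 0.4392 − 0.43922424 = -2.42432e-05 V = -24.24 µV.

-24.24 µV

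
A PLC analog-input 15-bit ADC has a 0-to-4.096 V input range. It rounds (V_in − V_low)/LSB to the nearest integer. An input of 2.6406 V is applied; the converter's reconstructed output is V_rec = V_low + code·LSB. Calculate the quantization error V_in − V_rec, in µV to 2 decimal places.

-25.00 µV

LSB = 4.096/2^15 = 125.00 µV.
(2.6406 − 0)/0.000125 = 21124.8000; round gives code 21125.
Code 21125 maps back to 0 + 21125×0.000125 V = 2.640625 V.
V_in − V_rec = -2.5e-05 V = -25.00 µV.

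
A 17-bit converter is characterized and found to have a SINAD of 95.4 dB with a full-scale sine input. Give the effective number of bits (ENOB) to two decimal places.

ENOB = (SINAD − 1.76) / 6.02 = (95.4 − 1.76)/6.02 = 15.555.

15.55 bits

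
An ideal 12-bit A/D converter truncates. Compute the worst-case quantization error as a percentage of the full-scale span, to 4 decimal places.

Truncating → worst-case error = 1 LSB = V_FS/2^12, so 100/4096 = 0.0244141 % of full scale.

0.0244 %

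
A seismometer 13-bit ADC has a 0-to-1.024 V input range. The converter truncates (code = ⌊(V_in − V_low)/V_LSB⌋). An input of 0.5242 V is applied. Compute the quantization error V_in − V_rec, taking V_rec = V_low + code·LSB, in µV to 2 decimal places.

LSB = 1.024/2^13 = 125.00 µV.
Scaled input = 4193.6000 LSBs, so code = 4193.
V_rec = 0 + 4193·0.000125 = 0.524125 V.
Difference: 7.5e-05 V → 75.00 µV.

75.00 µV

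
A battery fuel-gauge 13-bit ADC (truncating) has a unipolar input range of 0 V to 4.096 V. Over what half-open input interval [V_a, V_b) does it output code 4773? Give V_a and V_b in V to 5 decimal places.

[2.38650 V, 2.38700 V)

LSB = 4.096/2^13 = 0.500 mV.
V_a = V_low + 4773·LSB = 2.3865 V; V_b = V_low + 4774·LSB = 2.387 V.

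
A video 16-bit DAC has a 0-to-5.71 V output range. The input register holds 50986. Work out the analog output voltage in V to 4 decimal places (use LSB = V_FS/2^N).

LSB = 5.71 V / 2^16 = 87.13 µV.
V_out = 0 + 50986 × 8.71277e-05 V = 4.44229 V.

4.4423 V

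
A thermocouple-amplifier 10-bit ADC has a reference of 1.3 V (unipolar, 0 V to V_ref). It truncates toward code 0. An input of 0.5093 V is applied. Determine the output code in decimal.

code 401

With 1024 levels over 1.3 V, one step is 1.270 mV.
(0.5093 − 0) / 0.00126953 = 401.172 LSBs.
⌊·⌋(401.172) = 401.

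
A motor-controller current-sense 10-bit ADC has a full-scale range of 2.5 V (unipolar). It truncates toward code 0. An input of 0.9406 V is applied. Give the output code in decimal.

With 1024 levels over 2.5 V, one step is 2.441 mV.
(V_in − V_low)/LSB = (0.9406 − 0) / 0.00244141 = 385.270.
Floor → code 385.

code 385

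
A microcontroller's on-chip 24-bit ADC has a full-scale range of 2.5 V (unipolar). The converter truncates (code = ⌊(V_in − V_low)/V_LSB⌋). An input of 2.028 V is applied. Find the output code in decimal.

Full-scale span = 2.5 V; LSB = 2.5/2^24 = 0.15 µV.
(V_in − V_low)/LSB = (2.028 − 0) / 1.49012e-07 = 13609677.619.
Floor → code 13609677.

code 13609677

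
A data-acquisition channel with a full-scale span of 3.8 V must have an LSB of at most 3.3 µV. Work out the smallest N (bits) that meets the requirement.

21 bits

Number of steps required ≥ 3.8 V / 3.3 µV = 1151515.15.
Need 2^N ≥ 1151515.15; 2^20 = 1048576, 2^21 = 2097152.
Minimum N = 21.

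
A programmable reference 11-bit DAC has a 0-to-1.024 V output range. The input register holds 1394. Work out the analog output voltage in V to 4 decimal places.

LSB = 1.024 V / 2^11 = 0.500 mV.
V_out = 0 + 1394 × 0.0005 V = 0.697 V.

0.6970 V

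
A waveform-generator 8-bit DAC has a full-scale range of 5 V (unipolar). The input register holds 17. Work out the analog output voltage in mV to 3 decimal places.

LSB = 5 V / 2^8 = 19.531 mV.
V_out = 0 + 17 × 0.0195312 V = 0.332031 V.
= 332.031 mV.

332.031 mV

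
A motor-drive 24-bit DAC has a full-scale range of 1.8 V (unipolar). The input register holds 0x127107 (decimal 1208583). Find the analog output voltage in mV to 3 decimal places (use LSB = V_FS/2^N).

LSB = 1.8 V / 2^24 = 0.11 µV.
Code 0x127107 = 1208583 decimal.
V_out = 0 + 1208583 × 1.07288e-07 V = 0.129667 V.
= 129.667 mV.

129.667 mV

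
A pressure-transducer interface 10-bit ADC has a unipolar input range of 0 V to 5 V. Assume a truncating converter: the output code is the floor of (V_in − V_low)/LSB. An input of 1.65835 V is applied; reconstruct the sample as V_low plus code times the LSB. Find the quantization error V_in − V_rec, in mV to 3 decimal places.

3.077 mV

LSB = 5/2^10 = 4.883 mV.
Scaled input = 339.6301 LSBs, so code = 339.
V_rec = 0 + 339·0.00488281 = 1.6552734 V.
Error = 1.65835 − 1.6552734 = 0.00307656 V = 3.077 mV.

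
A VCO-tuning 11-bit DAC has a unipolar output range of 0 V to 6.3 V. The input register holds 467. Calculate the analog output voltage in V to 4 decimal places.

LSB = 6.3 V / 2^11 = 3.076 mV.
V_out = 0 + 467 × 0.00307617 V = 1.43657 V.

1.4366 V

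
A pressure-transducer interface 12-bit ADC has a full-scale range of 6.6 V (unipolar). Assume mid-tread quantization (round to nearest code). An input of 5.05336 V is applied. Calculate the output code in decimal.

code 3136

With 4096 levels over 6.6 V, one step is 1.611 mV.
(V_in − V_low)/LSB = (5.05336 − 0) / 0.00161133 = 3136.146.
So the output code is 3136.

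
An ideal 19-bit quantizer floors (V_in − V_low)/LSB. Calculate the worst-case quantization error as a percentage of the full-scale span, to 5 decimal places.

0.00019 %

Truncating → worst-case error = 1 LSB = V_FS/2^19, so 100/524288 = 0.000190735 % of full scale.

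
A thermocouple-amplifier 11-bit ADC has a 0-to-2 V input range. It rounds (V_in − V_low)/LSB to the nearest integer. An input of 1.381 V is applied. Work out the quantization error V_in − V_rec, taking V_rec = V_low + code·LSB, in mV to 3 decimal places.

LSB = 2/2^11 = 0.977 mV.
(1.381 − 0)/0.000976562 = 1414.1440; round gives code 1414.
V_rec = 0 + 1414·0.000976562 = 1.3808594 V.
Difference: 0.000140625 V → 0.141 mV.

0.141 mV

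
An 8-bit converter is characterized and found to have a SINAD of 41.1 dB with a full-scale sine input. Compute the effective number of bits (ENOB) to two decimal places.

6.53 bits

ENOB = (SINAD − 1.76) / 6.02 = (41.1 − 1.76)/6.02 = 6.535.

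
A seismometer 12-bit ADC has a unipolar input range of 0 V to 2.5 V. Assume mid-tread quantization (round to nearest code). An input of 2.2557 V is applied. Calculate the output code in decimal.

code 3696

With 4096 levels over 2.5 V, one step is 0.610 mV.
Input sits at 3695.739 steps above V_low.
Round → code 3696.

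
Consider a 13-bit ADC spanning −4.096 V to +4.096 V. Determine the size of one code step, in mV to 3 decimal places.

Full-scale span = 8.192 V.
LSB = 8.192 / 2^13 = 8.192 / 8192 = 0.001 V = 1.000 mV.

1.000 mV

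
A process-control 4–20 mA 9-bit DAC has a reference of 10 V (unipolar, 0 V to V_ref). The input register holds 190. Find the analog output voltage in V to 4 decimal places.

LSB = 10 V / 2^9 = 19.531 mV.
V_out = 0 + 190 × 0.0195312 V = 3.71094 V.

3.7109 V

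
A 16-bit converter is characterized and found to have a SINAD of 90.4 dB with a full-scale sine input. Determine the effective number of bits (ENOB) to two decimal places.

14.72 bits

ENOB = (SINAD − 1.76) / 6.02 = (90.4 − 1.76)/6.02 = 14.724.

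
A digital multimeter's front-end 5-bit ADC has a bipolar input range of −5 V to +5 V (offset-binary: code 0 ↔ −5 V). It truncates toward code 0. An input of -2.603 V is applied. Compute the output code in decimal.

LSB = 10 V / 32 = 312.500 mV.
(V_in − V_low)/LSB = (-2.603 − (−5)) / 0.3125 = 7.670.
Floor → code 7.

code 7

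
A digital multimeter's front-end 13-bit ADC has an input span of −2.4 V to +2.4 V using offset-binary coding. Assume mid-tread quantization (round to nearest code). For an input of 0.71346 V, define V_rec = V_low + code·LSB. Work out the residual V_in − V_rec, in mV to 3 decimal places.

-0.212 mV

LSB = 4.8/2^13 = 0.586 mV.
(0.71346 − (−2.4))/0.000585937 = 5313.6384; round gives code 5314.
Reconstructed: 0.71367187 V.
V_in − V_rec = -0.000211875 V = -0.212 mV.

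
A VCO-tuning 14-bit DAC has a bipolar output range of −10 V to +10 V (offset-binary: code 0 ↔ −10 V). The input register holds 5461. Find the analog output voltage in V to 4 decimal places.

LSB = 20 V / 2^14 = 1.221 mV.
V_out = (−10) + 5461 × 0.0012207 V = -3.33374 V.

-3.3337 V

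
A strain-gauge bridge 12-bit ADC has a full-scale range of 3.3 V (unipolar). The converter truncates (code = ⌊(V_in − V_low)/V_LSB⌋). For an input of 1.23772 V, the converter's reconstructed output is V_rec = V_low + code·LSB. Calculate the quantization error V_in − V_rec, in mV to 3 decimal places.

0.220 mV

Step size: 3.3 V ÷ 2^12 = 0.806 mV.
(V_in − V_low)/LSB = (1.23772 − 0)/0.000805664 = 1536.2731 → code 1536 (floor).
V_rec = 0 + 1536·0.000805664 = 1.2375 V.
Difference: 0.00022 V → 0.220 mV.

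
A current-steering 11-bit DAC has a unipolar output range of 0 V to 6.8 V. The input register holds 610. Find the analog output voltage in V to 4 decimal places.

2.0254 V

LSB = 6.8 V / 2^11 = 3.320 mV.
V_out = 0 + 610 × 0.00332031 V = 2.02539 V.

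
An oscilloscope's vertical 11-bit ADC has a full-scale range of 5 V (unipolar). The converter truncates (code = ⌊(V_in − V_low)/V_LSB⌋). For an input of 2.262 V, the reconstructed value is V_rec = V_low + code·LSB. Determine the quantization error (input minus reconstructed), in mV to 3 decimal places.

LSB = 5/2^11 = 2.441 mV.
(V_in − V_low)/LSB = (2.262 − 0)/0.00244141 = 926.5152 → code 926 (floor).
Code 926 maps back to 0 + 926×0.00244141 V = 2.2607422 V.
Difference: 0.00125781 V → 1.258 mV.

1.258 mV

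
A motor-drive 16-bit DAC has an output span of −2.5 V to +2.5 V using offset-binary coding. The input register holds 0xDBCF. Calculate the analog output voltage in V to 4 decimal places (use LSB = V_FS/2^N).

1.7931 V

LSB = 5 V / 2^16 = 76.29 µV.
Code 0xDBCF = 56271 decimal.
V_out = (−2.5) + 56271 × 7.62939e-05 V = 1.79314 V.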